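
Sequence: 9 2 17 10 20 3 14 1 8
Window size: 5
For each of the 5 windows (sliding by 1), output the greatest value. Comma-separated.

20, 20, 20, 20, 20

[9, 2, 17, 10, 20] → max 20
[2, 17, 10, 20, 3] → max 20
[17, 10, 20, 3, 14] → max 20
[10, 20, 3, 14, 1] → max 20
[20, 3, 14, 1, 8] → max 20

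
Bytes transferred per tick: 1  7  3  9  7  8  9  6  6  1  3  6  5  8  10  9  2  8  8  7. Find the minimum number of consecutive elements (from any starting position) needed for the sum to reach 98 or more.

add 1: running sum 1 < 98
add 7: running sum 8 < 98
add 3: running sum 11 < 98
add 9: running sum 20 < 98
add 7: running sum 27 < 98
add 8: running sum 35 < 98
add 9: running sum 44 < 98
add 6: running sum 50 < 98
add 6: running sum 56 < 98
add 1: running sum 57 < 98
add 3: running sum 60 < 98
add 6: running sum 66 < 98
add 5: running sum 71 < 98
add 8: running sum 79 < 98
add 10: running sum 89 < 98
end 15: [1, 7, 3, 9, 7, 8, 9, 6, 6, 1, 3, 6, 5, 8, 10, 9] sum 98, len 16
end 16: [7, 3, 9, 7, 8, 9, 6, 6, 1, 3, 6, 5, 8, 10, 9, 2] sum 99, len 16
end 17: [3, 9, 7, 8, 9, 6, 6, 1, 3, 6, 5, 8, 10, 9, 2, 8] sum 100, len 16
end 18: [9, 7, 8, 9, 6, 6, 1, 3, 6, 5, 8, 10, 9, 2, 8, 8] sum 105, len 16
end 19: [7, 8, 9, 6, 6, 1, 3, 6, 5, 8, 10, 9, 2, 8, 8, 7] sum 103, len 16
Shortest qualifying length: 16.

16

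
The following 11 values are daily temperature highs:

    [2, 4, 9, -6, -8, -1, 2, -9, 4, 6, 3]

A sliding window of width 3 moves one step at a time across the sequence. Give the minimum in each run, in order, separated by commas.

2, -6, -8, -8, -8, -9, -9, -9, 3

[2, 4, 9] → min 2
[4, 9, -6] → min -6
[9, -6, -8] → min -8
[-6, -8, -1] → min -8
[-8, -1, 2] → min -8
[-1, 2, -9] → min -9
[2, -9, 4] → min -9
[-9, 4, 6] → min -9
[4, 6, 3] → min 3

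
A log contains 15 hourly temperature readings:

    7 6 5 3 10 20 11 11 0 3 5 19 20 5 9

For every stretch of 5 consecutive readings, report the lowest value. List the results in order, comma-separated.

Sliding a size-5 window across the 15 values:
7 6 5 3 10 → min 3
6 5 3 10 20 → min 3
5 3 10 20 11 → min 3
3 10 20 11 11 → min 3
10 20 11 11 0 → min 0
20 11 11 0 3 → min 0
11 11 0 3 5 → min 0
11 0 3 5 19 → min 0
0 3 5 19 20 → min 0
3 5 19 20 5 → min 3
5 19 20 5 9 → min 5

3, 3, 3, 3, 0, 0, 0, 0, 0, 3, 5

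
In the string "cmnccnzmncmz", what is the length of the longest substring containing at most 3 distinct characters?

6

Extend right; when distinct count exceeds 3, shrink from the left:
add c: window [c] (1 distinct), len 1
add m: window [c, m] (2 distinct), len 2
add n: window [c, m, n] (3 distinct), len 3
add c: window [c, m, n, c] (3 distinct), len 4
add c: window [c, m, n, c, c] (3 distinct), len 5
add n: window [c, m, n, c, c, n] (3 distinct), len 6
add z: window [n, c, c, n, z] (3 distinct), len 5
add m: window [n, z, m] (3 distinct), len 3
add n: window [n, z, m, n] (3 distinct), len 4
add c: window [m, n, c] (3 distinct), len 3
add m: window [m, n, c, m] (3 distinct), len 4
add z: window [c, m, z] (3 distinct), len 3
Longest length with ≤3 distinct: 6.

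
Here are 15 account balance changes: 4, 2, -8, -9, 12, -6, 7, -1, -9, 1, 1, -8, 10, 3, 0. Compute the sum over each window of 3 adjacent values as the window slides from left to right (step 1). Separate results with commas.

[4, 2, -8] → sum -2
[2, -8, -9] → sum -15
[-8, -9, 12] → sum -5
[-9, 12, -6] → sum -3
[12, -6, 7] → sum 13
[-6, 7, -1] → sum 0
[7, -1, -9] → sum -3
[-1, -9, 1] → sum -9
[-9, 1, 1] → sum -7
[1, 1, -8] → sum -6
[1, -8, 10] → sum 3
[-8, 10, 3] → sum 5
[10, 3, 0] → sum 13

-2, -15, -5, -3, 13, 0, -3, -9, -7, -6, 3, 5, 13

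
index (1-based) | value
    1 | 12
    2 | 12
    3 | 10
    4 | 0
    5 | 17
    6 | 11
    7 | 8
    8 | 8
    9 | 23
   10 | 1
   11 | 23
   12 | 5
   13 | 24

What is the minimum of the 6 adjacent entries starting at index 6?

1

Elements at indices 6..11: 11, 8, 8, 23, 1, 23
min(11, 8, 8, 23, 1, 23) = 1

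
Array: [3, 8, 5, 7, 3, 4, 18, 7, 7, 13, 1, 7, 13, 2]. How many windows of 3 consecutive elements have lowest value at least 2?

9

(3, 8, 5) → min 3  ≥ 2 ✓
(8, 5, 7) → min 5  ≥ 2 ✓
(5, 7, 3) → min 3  ≥ 2 ✓
(7, 3, 4) → min 3  ≥ 2 ✓
(3, 4, 18) → min 3  ≥ 2 ✓
(4, 18, 7) → min 4  ≥ 2 ✓
(18, 7, 7) → min 7  ≥ 2 ✓
(7, 7, 13) → min 7  ≥ 2 ✓
(7, 13, 1) → min 1
(13, 1, 7) → min 1
(1, 7, 13) → min 1
(7, 13, 2) → min 2  ≥ 2 ✓
9 windows satisfy the condition.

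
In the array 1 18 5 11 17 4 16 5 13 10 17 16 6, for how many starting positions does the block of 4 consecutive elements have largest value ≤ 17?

8

[1, 18, 5, 11] → max 18
[18, 5, 11, 17] → max 18
[5, 11, 17, 4] → max 17  ≤ 17 ✓
[11, 17, 4, 16] → max 17  ≤ 17 ✓
[17, 4, 16, 5] → max 17  ≤ 17 ✓
[4, 16, 5, 13] → max 16  ≤ 17 ✓
[16, 5, 13, 10] → max 16  ≤ 17 ✓
[5, 13, 10, 17] → max 17  ≤ 17 ✓
[13, 10, 17, 16] → max 17  ≤ 17 ✓
[10, 17, 16, 6] → max 17  ≤ 17 ✓
8 windows satisfy the condition.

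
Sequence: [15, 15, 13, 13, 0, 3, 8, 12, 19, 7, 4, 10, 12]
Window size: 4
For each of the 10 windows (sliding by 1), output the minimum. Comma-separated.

13, 0, 0, 0, 0, 3, 7, 4, 4, 4

Sliding a size-4 window across the 13 values:
(15, 15, 13, 13) → min 13
(15, 13, 13, 0) → min 0
(13, 13, 0, 3) → min 0
(13, 0, 3, 8) → min 0
(0, 3, 8, 12) → min 0
(3, 8, 12, 19) → min 3
(8, 12, 19, 7) → min 7
(12, 19, 7, 4) → min 4
(19, 7, 4, 10) → min 4
(7, 4, 10, 12) → min 4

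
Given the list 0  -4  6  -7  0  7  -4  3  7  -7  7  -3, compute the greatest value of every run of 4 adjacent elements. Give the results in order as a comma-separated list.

0 -4 6 -7 → max 6
-4 6 -7 0 → max 6
6 -7 0 7 → max 7
-7 0 7 -4 → max 7
0 7 -4 3 → max 7
7 -4 3 7 → max 7
-4 3 7 -7 → max 7
3 7 -7 7 → max 7
7 -7 7 -3 → max 7

6, 6, 7, 7, 7, 7, 7, 7, 7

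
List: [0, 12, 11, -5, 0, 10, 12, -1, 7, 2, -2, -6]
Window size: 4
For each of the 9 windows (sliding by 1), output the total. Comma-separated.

[0, 12, 11, -5] → sum 18
[12, 11, -5, 0] → sum 18
[11, -5, 0, 10] → sum 16
[-5, 0, 10, 12] → sum 17
[0, 10, 12, -1] → sum 21
[10, 12, -1, 7] → sum 28
[12, -1, 7, 2] → sum 20
[-1, 7, 2, -2] → sum 6
[7, 2, -2, -6] → sum 1

18, 18, 16, 17, 21, 28, 20, 6, 1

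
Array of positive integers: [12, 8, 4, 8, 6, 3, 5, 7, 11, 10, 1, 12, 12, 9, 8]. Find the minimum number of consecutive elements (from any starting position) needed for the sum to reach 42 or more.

add 12: running sum 12 < 42
add 8: running sum 20 < 42
add 4: running sum 24 < 42
add 8: running sum 32 < 42
add 6: running sum 38 < 42
add 3: running sum 41 < 42
end 6: [12, 8, 4, 8, 6, 3, 5] sum 46, len 7
end 7: [12, 8, 4, 8, 6, 3, 5, 7] sum 53, len 8
end 8: [4, 8, 6, 3, 5, 7, 11] sum 44, len 7
end 9: [6, 3, 5, 7, 11, 10] sum 42, len 6
end 10: [6, 3, 5, 7, 11, 10, 1] sum 43, len 7
end 11: [5, 7, 11, 10, 1, 12] sum 46, len 6
end 12: [11, 10, 1, 12, 12] sum 46, len 5
end 13: [10, 1, 12, 12, 9] sum 44, len 5
end 14: [1, 12, 12, 9, 8] sum 42, len 5
Shortest qualifying length: 5.

5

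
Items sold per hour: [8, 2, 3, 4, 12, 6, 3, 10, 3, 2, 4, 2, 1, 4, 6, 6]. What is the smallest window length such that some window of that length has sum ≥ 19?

3

add 8: running sum 8 < 19
add 2: running sum 10 < 19
add 3: running sum 13 < 19
add 4: running sum 17 < 19
end 4: [3, 4, 12] sum 19, len 3
end 5: [4, 12, 6] sum 22, len 3
end 6: [12, 6, 3] sum 21, len 3
end 7: [6, 3, 10] sum 19, len 3
end 8: [6, 3, 10, 3] sum 22, len 4
end 9: [6, 3, 10, 3, 2] sum 24, len 5
end 10: [10, 3, 2, 4] sum 19, len 4
end 11: [10, 3, 2, 4, 2] sum 21, len 5
end 12: [10, 3, 2, 4, 2, 1] sum 22, len 6
end 13: [10, 3, 2, 4, 2, 1, 4] sum 26, len 7
end 14: [2, 4, 2, 1, 4, 6] sum 19, len 6
end 15: [2, 1, 4, 6, 6] sum 19, len 5
Shortest qualifying length: 3.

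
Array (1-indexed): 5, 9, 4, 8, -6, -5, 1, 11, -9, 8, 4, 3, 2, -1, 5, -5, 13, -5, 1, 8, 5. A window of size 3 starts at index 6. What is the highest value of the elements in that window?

Elements at indices 6..8: -5, 1, 11
max(-5, 1, 11) = 11

11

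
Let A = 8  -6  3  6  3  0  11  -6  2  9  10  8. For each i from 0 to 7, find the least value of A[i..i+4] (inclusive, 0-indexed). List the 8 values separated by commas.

-6, -6, 0, -6, -6, -6, -6, -6

8 -6 3 6 3 → min -6
-6 3 6 3 0 → min -6
3 6 3 0 11 → min 0
6 3 0 11 -6 → min -6
3 0 11 -6 2 → min -6
0 11 -6 2 9 → min -6
11 -6 2 9 10 → min -6
-6 2 9 10 8 → min -6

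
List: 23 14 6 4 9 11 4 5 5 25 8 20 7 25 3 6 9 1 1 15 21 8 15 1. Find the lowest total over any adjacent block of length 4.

17

(23, 14, 6, 4) → sum 47
(14, 6, 4, 9) → sum 33
(6, 4, 9, 11) → sum 30
(4, 9, 11, 4) → sum 28
(9, 11, 4, 5) → sum 29
(11, 4, 5, 5) → sum 25
(4, 5, 5, 25) → sum 39
(5, 5, 25, 8) → sum 43
(5, 25, 8, 20) → sum 58
(25, 8, 20, 7) → sum 60
(8, 20, 7, 25) → sum 60
(20, 7, 25, 3) → sum 55
(7, 25, 3, 6) → sum 41
(25, 3, 6, 9) → sum 43
(3, 6, 9, 1) → sum 19
(6, 9, 1, 1) → sum 17
(9, 1, 1, 15) → sum 26
(1, 1, 15, 21) → sum 38
(1, 15, 21, 8) → sum 45
(15, 21, 8, 15) → sum 59
(21, 8, 15, 1) → sum 45
Lowest of these is 17.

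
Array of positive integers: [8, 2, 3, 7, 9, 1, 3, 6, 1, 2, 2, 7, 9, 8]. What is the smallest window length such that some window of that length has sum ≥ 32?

add 8: running sum 8 < 32
add 2: running sum 10 < 32
add 3: running sum 13 < 32
add 7: running sum 20 < 32
add 9: running sum 29 < 32
add 1: running sum 30 < 32
end 6: [8, 2, 3, 7, 9, 1, 3] sum 33, len 7
end 7: [8, 2, 3, 7, 9, 1, 3, 6] sum 39, len 8
end 8: [2, 3, 7, 9, 1, 3, 6, 1] sum 32, len 8
end 9: [3, 7, 9, 1, 3, 6, 1, 2] sum 32, len 8
end 10: [3, 7, 9, 1, 3, 6, 1, 2, 2] sum 34, len 9
end 11: [7, 9, 1, 3, 6, 1, 2, 2, 7] sum 38, len 9
end 12: [9, 1, 3, 6, 1, 2, 2, 7, 9] sum 40, len 9
end 13: [6, 1, 2, 2, 7, 9, 8] sum 35, len 7
Shortest qualifying length: 7.

7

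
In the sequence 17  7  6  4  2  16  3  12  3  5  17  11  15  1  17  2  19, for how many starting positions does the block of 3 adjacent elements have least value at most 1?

3

[17, 7, 6] → min 6
[7, 6, 4] → min 4
[6, 4, 2] → min 2
[4, 2, 16] → min 2
[2, 16, 3] → min 2
[16, 3, 12] → min 3
[3, 12, 3] → min 3
[12, 3, 5] → min 3
[3, 5, 17] → min 3
[5, 17, 11] → min 5
[17, 11, 15] → min 11
[11, 15, 1] → min 1  ≤ 1 ✓
[15, 1, 17] → min 1  ≤ 1 ✓
[1, 17, 2] → min 1  ≤ 1 ✓
[17, 2, 19] → min 2
3 windows satisfy the condition.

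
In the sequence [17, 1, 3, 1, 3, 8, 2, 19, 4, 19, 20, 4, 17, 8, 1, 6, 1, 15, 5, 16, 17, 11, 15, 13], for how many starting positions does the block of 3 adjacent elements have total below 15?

5

(17, 1, 3) → sum 21
(1, 3, 1) → sum 5  < 15 ✓
(3, 1, 3) → sum 7  < 15 ✓
(1, 3, 8) → sum 12  < 15 ✓
(3, 8, 2) → sum 13  < 15 ✓
(8, 2, 19) → sum 29
(2, 19, 4) → sum 25
(19, 4, 19) → sum 42
(4, 19, 20) → sum 43
(19, 20, 4) → sum 43
(20, 4, 17) → sum 41
(4, 17, 8) → sum 29
(17, 8, 1) → sum 26
(8, 1, 6) → sum 15
(1, 6, 1) → sum 8  < 15 ✓
(6, 1, 15) → sum 22
(1, 15, 5) → sum 21
(15, 5, 16) → sum 36
(5, 16, 17) → sum 38
(16, 17, 11) → sum 44
(17, 11, 15) → sum 43
(11, 15, 13) → sum 39
5 windows satisfy the condition.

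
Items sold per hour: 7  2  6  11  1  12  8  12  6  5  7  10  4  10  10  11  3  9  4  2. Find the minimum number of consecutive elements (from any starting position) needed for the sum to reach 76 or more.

10

Extend right; whenever the sum reaches 76, record the length and shrink from the left:
add 7: running sum 7 < 76
add 2: running sum 9 < 76
add 6: running sum 15 < 76
add 11: running sum 26 < 76
add 1: running sum 27 < 76
add 12: running sum 39 < 76
add 8: running sum 47 < 76
add 12: running sum 59 < 76
add 6: running sum 65 < 76
add 5: running sum 70 < 76
add 7: shortest ending here [7, 2, 6, 11, 1, 12, 8, 12, 6, 5, 7] sum 77, len 11
add 10: shortest ending here [6, 11, 1, 12, 8, 12, 6, 5, 7, 10] sum 78, len 10
add 4: shortest ending here [11, 1, 12, 8, 12, 6, 5, 7, 10, 4] sum 76, len 10
add 10: shortest ending here [11, 1, 12, 8, 12, 6, 5, 7, 10, 4, 10] sum 86, len 11
add 10: shortest ending here [12, 8, 12, 6, 5, 7, 10, 4, 10, 10] sum 84, len 10
add 11: shortest ending here [8, 12, 6, 5, 7, 10, 4, 10, 10, 11] sum 83, len 10
add 3: shortest ending here [12, 6, 5, 7, 10, 4, 10, 10, 11, 3] sum 78, len 10
add 9: shortest ending here [12, 6, 5, 7, 10, 4, 10, 10, 11, 3, 9] sum 87, len 11
add 4: shortest ending here [6, 5, 7, 10, 4, 10, 10, 11, 3, 9, 4] sum 79, len 11
add 2: shortest ending here [6, 5, 7, 10, 4, 10, 10, 11, 3, 9, 4, 2] sum 81, len 12
Shortest qualifying length: 10.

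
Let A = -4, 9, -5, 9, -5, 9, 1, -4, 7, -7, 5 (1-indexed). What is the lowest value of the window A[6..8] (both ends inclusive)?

Elements at indices 6..8: 9, 1, -4
min(9, 1, -4) = -4

-4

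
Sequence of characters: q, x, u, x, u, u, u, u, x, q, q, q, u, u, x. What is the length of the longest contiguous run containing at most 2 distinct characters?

8

add q: window [q] (1 distinct), len 1
add x: window [q, x] (2 distinct), len 2
add u: window [x, u] (2 distinct), len 2
add x: window [x, u, x] (2 distinct), len 3
add u: window [x, u, x, u] (2 distinct), len 4
add u: window [x, u, x, u, u] (2 distinct), len 5
add u: window [x, u, x, u, u, u] (2 distinct), len 6
add u: window [x, u, x, u, u, u, u] (2 distinct), len 7
add x: window [x, u, x, u, u, u, u, x] (2 distinct), len 8
add q: window [x, q] (2 distinct), len 2
add q: window [x, q, q] (2 distinct), len 3
add q: window [x, q, q, q] (2 distinct), len 4
add u: window [q, q, q, u] (2 distinct), len 4
add u: window [q, q, q, u, u] (2 distinct), len 5
add x: window [u, u, x] (2 distinct), len 3
Longest length with ≤2 distinct: 8.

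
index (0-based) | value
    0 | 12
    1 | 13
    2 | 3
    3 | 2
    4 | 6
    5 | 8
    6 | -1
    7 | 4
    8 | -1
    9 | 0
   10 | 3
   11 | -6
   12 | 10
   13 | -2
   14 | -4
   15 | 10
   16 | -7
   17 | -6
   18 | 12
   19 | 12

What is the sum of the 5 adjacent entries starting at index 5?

10

Elements at indices 5..9: 8, -1, 4, -1, 0
sum(8, -1, 4, -1, 0) = 10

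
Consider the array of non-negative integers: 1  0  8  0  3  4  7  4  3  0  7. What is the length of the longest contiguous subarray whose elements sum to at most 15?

5

Extend to the right; shrink from the left whenever the sum exceeds 15:
[1] sum 1 len 1
[1, 0] sum 1 len 2
[1, 0, 8] sum 9 len 3
[1, 0, 8, 0] sum 9 len 4
[1, 0, 8, 0, 3] sum 12 len 5
[0, 8, 0, 3, 4] sum 15 len 5
[0, 3, 4, 7] sum 14 len 4
[4, 7, 4] sum 15 len 3
[7, 4, 3] sum 14 len 3
[7, 4, 3, 0] sum 14 len 4
[4, 3, 0, 7] sum 14 len 4
Longest length seen: 5.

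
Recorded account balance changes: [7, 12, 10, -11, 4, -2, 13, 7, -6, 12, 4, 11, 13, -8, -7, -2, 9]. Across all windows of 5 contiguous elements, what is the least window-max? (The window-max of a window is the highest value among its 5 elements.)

12

(7, 12, 10, -11, 4) → max 12
(12, 10, -11, 4, -2) → max 12
(10, -11, 4, -2, 13) → max 13
(-11, 4, -2, 13, 7) → max 13
(4, -2, 13, 7, -6) → max 13
(-2, 13, 7, -6, 12) → max 13
(13, 7, -6, 12, 4) → max 13
(7, -6, 12, 4, 11) → max 12
(-6, 12, 4, 11, 13) → max 13
(12, 4, 11, 13, -8) → max 13
(4, 11, 13, -8, -7) → max 13
(11, 13, -8, -7, -2) → max 13
(13, -8, -7, -2, 9) → max 13
Least of these is 12.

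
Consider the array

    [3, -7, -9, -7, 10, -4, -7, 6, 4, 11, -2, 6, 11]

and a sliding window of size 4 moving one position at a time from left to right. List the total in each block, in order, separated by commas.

(3, -7, -9, -7) → sum -20
(-7, -9, -7, 10) → sum -13
(-9, -7, 10, -4) → sum -10
(-7, 10, -4, -7) → sum -8
(10, -4, -7, 6) → sum 5
(-4, -7, 6, 4) → sum -1
(-7, 6, 4, 11) → sum 14
(6, 4, 11, -2) → sum 19
(4, 11, -2, 6) → sum 19
(11, -2, 6, 11) → sum 26

-20, -13, -10, -8, 5, -1, 14, 19, 19, 26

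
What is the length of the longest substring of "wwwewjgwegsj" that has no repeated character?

5

[w] len 1
[w] len 1
[w] len 1
[w, e] len 2
[e, w] len 2
[e, w, j] len 3
[e, w, j, g] len 4
[j, g, w] len 3
[j, g, w, e] len 4
[w, e, g] len 3
[w, e, g, s] len 4
[w, e, g, s, j] len 5
Longest all-distinct length: 5.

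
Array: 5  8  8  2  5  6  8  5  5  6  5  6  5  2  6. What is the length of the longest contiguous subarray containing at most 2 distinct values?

6

[5] 1 distinct, len 1
[5, 8] 2 distinct, len 2
[5, 8, 8] 2 distinct, len 3
[8, 8, 2] 2 distinct, len 3
[2, 5] 2 distinct, len 2
[5, 6] 2 distinct, len 2
[6, 8] 2 distinct, len 2
[8, 5] 2 distinct, len 2
[8, 5, 5] 2 distinct, len 3
[5, 5, 6] 2 distinct, len 3
[5, 5, 6, 5] 2 distinct, len 4
[5, 5, 6, 5, 6] 2 distinct, len 5
[5, 5, 6, 5, 6, 5] 2 distinct, len 6
[5, 2] 2 distinct, len 2
[2, 6] 2 distinct, len 2
Longest length with ≤2 distinct: 6.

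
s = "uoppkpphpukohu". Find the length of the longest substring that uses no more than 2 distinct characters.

[u] 1 distinct, len 1
[u, o] 2 distinct, len 2
[o, p] 2 distinct, len 2
[o, p, p] 2 distinct, len 3
[p, p, k] 2 distinct, len 3
[p, p, k, p] 2 distinct, len 4
[p, p, k, p, p] 2 distinct, len 5
[p, p, h] 2 distinct, len 3
[p, p, h, p] 2 distinct, len 4
[p, u] 2 distinct, len 2
[u, k] 2 distinct, len 2
[k, o] 2 distinct, len 2
[o, h] 2 distinct, len 2
[h, u] 2 distinct, len 2
Longest length with ≤2 distinct: 5.

5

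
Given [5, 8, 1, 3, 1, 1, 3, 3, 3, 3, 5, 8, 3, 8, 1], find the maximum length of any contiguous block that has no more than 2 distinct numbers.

add 5: window [5] (1 distinct), len 1
add 8: window [5, 8] (2 distinct), len 2
add 1: window [8, 1] (2 distinct), len 2
add 3: window [1, 3] (2 distinct), len 2
add 1: window [1, 3, 1] (2 distinct), len 3
add 1: window [1, 3, 1, 1] (2 distinct), len 4
add 3: window [1, 3, 1, 1, 3] (2 distinct), len 5
add 3: window [1, 3, 1, 1, 3, 3] (2 distinct), len 6
add 3: window [1, 3, 1, 1, 3, 3, 3] (2 distinct), len 7
add 3: window [1, 3, 1, 1, 3, 3, 3, 3] (2 distinct), len 8
add 5: window [3, 3, 3, 3, 5] (2 distinct), len 5
add 8: window [5, 8] (2 distinct), len 2
add 3: window [8, 3] (2 distinct), len 2
add 8: window [8, 3, 8] (2 distinct), len 3
add 1: window [8, 1] (2 distinct), len 2
Longest length with ≤2 distinct: 8.

8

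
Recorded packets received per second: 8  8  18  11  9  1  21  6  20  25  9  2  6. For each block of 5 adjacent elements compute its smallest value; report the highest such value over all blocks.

8

8 8 18 11 9 → min 8
8 18 11 9 1 → min 1
18 11 9 1 21 → min 1
11 9 1 21 6 → min 1
9 1 21 6 20 → min 1
1 21 6 20 25 → min 1
21 6 20 25 9 → min 6
6 20 25 9 2 → min 2
20 25 9 2 6 → min 2
Highest of these is 8.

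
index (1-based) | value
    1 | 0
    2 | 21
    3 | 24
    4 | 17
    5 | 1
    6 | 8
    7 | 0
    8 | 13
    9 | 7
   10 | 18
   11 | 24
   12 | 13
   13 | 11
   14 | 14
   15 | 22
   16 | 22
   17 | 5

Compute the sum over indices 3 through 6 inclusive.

50

Elements at indices 3..6: 24, 17, 1, 8
sum(24, 17, 1, 8) = 50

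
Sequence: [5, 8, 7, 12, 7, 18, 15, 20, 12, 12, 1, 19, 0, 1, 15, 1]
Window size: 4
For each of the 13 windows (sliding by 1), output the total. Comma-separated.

32, 34, 44, 52, 60, 65, 59, 45, 44, 32, 21, 35, 17

5 8 7 12 → sum 32
8 7 12 7 → sum 34
7 12 7 18 → sum 44
12 7 18 15 → sum 52
7 18 15 20 → sum 60
18 15 20 12 → sum 65
15 20 12 12 → sum 59
20 12 12 1 → sum 45
12 12 1 19 → sum 44
12 1 19 0 → sum 32
1 19 0 1 → sum 21
19 0 1 15 → sum 35
0 1 15 1 → sum 17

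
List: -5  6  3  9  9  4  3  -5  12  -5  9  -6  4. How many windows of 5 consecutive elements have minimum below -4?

7

(-5, 6, 3, 9, 9) → min -5  < -4 ✓
(6, 3, 9, 9, 4) → min 3
(3, 9, 9, 4, 3) → min 3
(9, 9, 4, 3, -5) → min -5  < -4 ✓
(9, 4, 3, -5, 12) → min -5  < -4 ✓
(4, 3, -5, 12, -5) → min -5  < -4 ✓
(3, -5, 12, -5, 9) → min -5  < -4 ✓
(-5, 12, -5, 9, -6) → min -6  < -4 ✓
(12, -5, 9, -6, 4) → min -6  < -4 ✓
7 windows satisfy the condition.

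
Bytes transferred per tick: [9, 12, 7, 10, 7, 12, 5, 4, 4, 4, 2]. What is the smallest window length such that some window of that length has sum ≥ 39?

5

add 9: running sum 9 < 39
add 12: running sum 21 < 39
add 7: running sum 28 < 39
add 10: running sum 38 < 39
end 4: [9, 12, 7, 10, 7] sum 45, len 5
end 5: [12, 7, 10, 7, 12] sum 48, len 5
end 6: [7, 10, 7, 12, 5] sum 41, len 5
end 7: [7, 10, 7, 12, 5, 4] sum 45, len 6
end 8: [10, 7, 12, 5, 4, 4] sum 42, len 6
end 9: [10, 7, 12, 5, 4, 4, 4] sum 46, len 7
end 10: [10, 7, 12, 5, 4, 4, 4, 2] sum 48, len 8
Shortest qualifying length: 5.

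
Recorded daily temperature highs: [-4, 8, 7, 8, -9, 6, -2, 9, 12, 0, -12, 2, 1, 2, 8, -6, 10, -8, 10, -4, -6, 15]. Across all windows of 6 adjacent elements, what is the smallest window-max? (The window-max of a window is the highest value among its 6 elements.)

8

Window maxs for each of the 17 positions:
(-4, 8, 7, 8, -9, 6) → max 8
(8, 7, 8, -9, 6, -2) → max 8
(7, 8, -9, 6, -2, 9) → max 9
(8, -9, 6, -2, 9, 12) → max 12
(-9, 6, -2, 9, 12, 0) → max 12
(6, -2, 9, 12, 0, -12) → max 12
(-2, 9, 12, 0, -12, 2) → max 12
(9, 12, 0, -12, 2, 1) → max 12
(12, 0, -12, 2, 1, 2) → max 12
(0, -12, 2, 1, 2, 8) → max 8
(-12, 2, 1, 2, 8, -6) → max 8
(2, 1, 2, 8, -6, 10) → max 10
(1, 2, 8, -6, 10, -8) → max 10
(2, 8, -6, 10, -8, 10) → max 10
(8, -6, 10, -8, 10, -4) → max 10
(-6, 10, -8, 10, -4, -6) → max 10
(10, -8, 10, -4, -6, 15) → max 15
Smallest of these is 8.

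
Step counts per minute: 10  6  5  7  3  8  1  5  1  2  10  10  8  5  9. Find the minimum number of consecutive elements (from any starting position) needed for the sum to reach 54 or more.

add 10: running sum 10 < 54
add 6: running sum 16 < 54
add 5: running sum 21 < 54
add 7: running sum 28 < 54
add 3: running sum 31 < 54
add 8: running sum 39 < 54
add 1: running sum 40 < 54
add 5: running sum 45 < 54
add 1: running sum 46 < 54
add 2: running sum 48 < 54
add 10: shortest ending here [10, 6, 5, 7, 3, 8, 1, 5, 1, 2, 10] sum 58, len 11
add 10: shortest ending here [6, 5, 7, 3, 8, 1, 5, 1, 2, 10, 10] sum 58, len 11
add 8: shortest ending here [7, 3, 8, 1, 5, 1, 2, 10, 10, 8] sum 55, len 10
add 5: shortest ending here [7, 3, 8, 1, 5, 1, 2, 10, 10, 8, 5] sum 60, len 11
add 9: shortest ending here [8, 1, 5, 1, 2, 10, 10, 8, 5, 9] sum 59, len 10
Shortest qualifying length: 10.

10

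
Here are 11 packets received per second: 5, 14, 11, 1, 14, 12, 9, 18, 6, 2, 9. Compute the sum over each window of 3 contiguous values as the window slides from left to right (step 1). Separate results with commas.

30, 26, 26, 27, 35, 39, 33, 26, 17

[5, 14, 11] → sum 30
[14, 11, 1] → sum 26
[11, 1, 14] → sum 26
[1, 14, 12] → sum 27
[14, 12, 9] → sum 35
[12, 9, 18] → sum 39
[9, 18, 6] → sum 33
[18, 6, 2] → sum 26
[6, 2, 9] → sum 17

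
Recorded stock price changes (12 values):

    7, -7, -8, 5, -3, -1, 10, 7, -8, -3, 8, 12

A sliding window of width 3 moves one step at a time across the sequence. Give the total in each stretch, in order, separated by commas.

-8, -10, -6, 1, 6, 16, 9, -4, -3, 17

7 -7 -8 → sum -8
-7 -8 5 → sum -10
-8 5 -3 → sum -6
5 -3 -1 → sum 1
-3 -1 10 → sum 6
-1 10 7 → sum 16
10 7 -8 → sum 9
7 -8 -3 → sum -4
-8 -3 8 → sum -3
-3 8 12 → sum 17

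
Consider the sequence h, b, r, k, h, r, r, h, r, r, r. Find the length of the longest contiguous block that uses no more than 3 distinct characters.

9

[h] 1 distinct, len 1
[h, b] 2 distinct, len 2
[h, b, r] 3 distinct, len 3
[b, r, k] 3 distinct, len 3
[r, k, h] 3 distinct, len 3
[r, k, h, r] 3 distinct, len 4
[r, k, h, r, r] 3 distinct, len 5
[r, k, h, r, r, h] 3 distinct, len 6
[r, k, h, r, r, h, r] 3 distinct, len 7
[r, k, h, r, r, h, r, r] 3 distinct, len 8
[r, k, h, r, r, h, r, r, r] 3 distinct, len 9
Longest length with ≤3 distinct: 9.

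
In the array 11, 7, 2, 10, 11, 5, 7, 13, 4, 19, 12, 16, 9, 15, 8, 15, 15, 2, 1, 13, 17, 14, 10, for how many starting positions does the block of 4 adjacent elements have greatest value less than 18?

(11, 7, 2, 10) → max 11  < 18 ✓
(7, 2, 10, 11) → max 11  < 18 ✓
(2, 10, 11, 5) → max 11  < 18 ✓
(10, 11, 5, 7) → max 11  < 18 ✓
(11, 5, 7, 13) → max 13  < 18 ✓
(5, 7, 13, 4) → max 13  < 18 ✓
(7, 13, 4, 19) → max 19
(13, 4, 19, 12) → max 19
(4, 19, 12, 16) → max 19
(19, 12, 16, 9) → max 19
(12, 16, 9, 15) → max 16  < 18 ✓
(16, 9, 15, 8) → max 16  < 18 ✓
(9, 15, 8, 15) → max 15  < 18 ✓
(15, 8, 15, 15) → max 15  < 18 ✓
(8, 15, 15, 2) → max 15  < 18 ✓
(15, 15, 2, 1) → max 15  < 18 ✓
(15, 2, 1, 13) → max 15  < 18 ✓
(2, 1, 13, 17) → max 17  < 18 ✓
(1, 13, 17, 14) → max 17  < 18 ✓
(13, 17, 14, 10) → max 17  < 18 ✓
16 windows satisfy the condition.

16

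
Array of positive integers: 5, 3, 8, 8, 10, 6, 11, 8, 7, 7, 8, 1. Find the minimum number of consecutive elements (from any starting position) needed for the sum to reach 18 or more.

2

add 5: running sum 5 < 18
add 3: running sum 8 < 18
add 8: running sum 16 < 18
end 3: [3, 8, 8] sum 19, len 3
end 4: [8, 10] sum 18, len 2
end 5: [8, 10, 6] sum 24, len 3
end 6: [10, 6, 11] sum 27, len 3
end 7: [11, 8] sum 19, len 2
end 8: [11, 8, 7] sum 26, len 3
end 9: [8, 7, 7] sum 22, len 3
end 10: [7, 7, 8] sum 22, len 3
end 11: [7, 7, 8, 1] sum 23, len 4
Shortest qualifying length: 2.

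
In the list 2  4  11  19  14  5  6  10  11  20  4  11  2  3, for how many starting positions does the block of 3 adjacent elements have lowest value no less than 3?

9

[2, 4, 11] → min 2
[4, 11, 19] → min 4  ≥ 3 ✓
[11, 19, 14] → min 11  ≥ 3 ✓
[19, 14, 5] → min 5  ≥ 3 ✓
[14, 5, 6] → min 5  ≥ 3 ✓
[5, 6, 10] → min 5  ≥ 3 ✓
[6, 10, 11] → min 6  ≥ 3 ✓
[10, 11, 20] → min 10  ≥ 3 ✓
[11, 20, 4] → min 4  ≥ 3 ✓
[20, 4, 11] → min 4  ≥ 3 ✓
[4, 11, 2] → min 2
[11, 2, 3] → min 2
9 windows satisfy the condition.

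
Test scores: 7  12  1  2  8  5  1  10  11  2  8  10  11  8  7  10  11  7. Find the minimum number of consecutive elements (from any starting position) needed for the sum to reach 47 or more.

5

add 7: running sum 7 < 47
add 12: running sum 19 < 47
add 1: running sum 20 < 47
add 2: running sum 22 < 47
add 8: running sum 30 < 47
add 5: running sum 35 < 47
add 1: running sum 36 < 47
add 10: running sum 46 < 47
add 11: shortest ending here [12, 1, 2, 8, 5, 1, 10, 11] sum 50, len 8
add 2: shortest ending here [12, 1, 2, 8, 5, 1, 10, 11, 2] sum 52, len 9
add 8: shortest ending here [2, 8, 5, 1, 10, 11, 2, 8] sum 47, len 8
add 10: shortest ending here [5, 1, 10, 11, 2, 8, 10] sum 47, len 7
add 11: shortest ending here [10, 11, 2, 8, 10, 11] sum 52, len 6
add 8: shortest ending here [11, 2, 8, 10, 11, 8] sum 50, len 6
add 7: shortest ending here [11, 2, 8, 10, 11, 8, 7] sum 57, len 7
add 10: shortest ending here [8, 10, 11, 8, 7, 10] sum 54, len 6
add 11: shortest ending here [11, 8, 7, 10, 11] sum 47, len 5
add 7: shortest ending here [11, 8, 7, 10, 11, 7] sum 54, len 6
Shortest qualifying length: 5.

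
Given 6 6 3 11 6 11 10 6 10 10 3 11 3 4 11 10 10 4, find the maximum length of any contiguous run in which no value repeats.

[6] len 1
[6] len 1
[6, 3] len 2
[6, 3, 11] len 3
[3, 11, 6] len 3
[6, 11] len 2
[6, 11, 10] len 3
[11, 10, 6] len 3
[6, 10] len 2
[10] len 1
[10, 3] len 2
[10, 3, 11] len 3
[11, 3] len 2
[11, 3, 4] len 3
[3, 4, 11] len 3
[3, 4, 11, 10] len 4
[10] len 1
[10, 4] len 2
Longest all-distinct length: 4.

4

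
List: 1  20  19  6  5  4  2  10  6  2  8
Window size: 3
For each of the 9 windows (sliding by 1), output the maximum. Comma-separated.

20, 20, 19, 6, 5, 10, 10, 10, 8

1 20 19 → max 20
20 19 6 → max 20
19 6 5 → max 19
6 5 4 → max 6
5 4 2 → max 5
4 2 10 → max 10
2 10 6 → max 10
10 6 2 → max 10
6 2 8 → max 8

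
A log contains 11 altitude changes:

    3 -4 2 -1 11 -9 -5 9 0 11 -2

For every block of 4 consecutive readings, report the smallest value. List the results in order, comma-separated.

3 -4 2 -1 → min -4
-4 2 -1 11 → min -4
2 -1 11 -9 → min -9
-1 11 -9 -5 → min -9
11 -9 -5 9 → min -9
-9 -5 9 0 → min -9
-5 9 0 11 → min -5
9 0 11 -2 → min -2

-4, -4, -9, -9, -9, -9, -5, -2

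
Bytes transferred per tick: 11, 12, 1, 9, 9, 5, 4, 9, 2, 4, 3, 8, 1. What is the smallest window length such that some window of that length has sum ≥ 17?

2

Extend right; whenever the sum reaches 17, record the length and shrink from the left:
add 11: running sum 11 < 17
add 12: shortest ending here [11, 12] sum 23, len 2
add 1: shortest ending here [11, 12, 1] sum 24, len 3
add 9: shortest ending here [12, 1, 9] sum 22, len 3
add 9: shortest ending here [9, 9] sum 18, len 2
add 5: shortest ending here [9, 9, 5] sum 23, len 3
add 4: shortest ending here [9, 5, 4] sum 18, len 3
add 9: shortest ending here [5, 4, 9] sum 18, len 3
add 2: shortest ending here [5, 4, 9, 2] sum 20, len 4
add 4: shortest ending here [4, 9, 2, 4] sum 19, len 4
add 3: shortest ending here [9, 2, 4, 3] sum 18, len 4
add 8: shortest ending here [2, 4, 3, 8] sum 17, len 4
add 1: shortest ending here [2, 4, 3, 8, 1] sum 18, len 5
Shortest qualifying length: 2.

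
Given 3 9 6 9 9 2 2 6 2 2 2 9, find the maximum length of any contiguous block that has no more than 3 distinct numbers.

11

[3] 1 distinct, len 1
[3, 9] 2 distinct, len 2
[3, 9, 6] 3 distinct, len 3
[3, 9, 6, 9] 3 distinct, len 4
[3, 9, 6, 9, 9] 3 distinct, len 5
[9, 6, 9, 9, 2] 3 distinct, len 5
[9, 6, 9, 9, 2, 2] 3 distinct, len 6
[9, 6, 9, 9, 2, 2, 6] 3 distinct, len 7
[9, 6, 9, 9, 2, 2, 6, 2] 3 distinct, len 8
[9, 6, 9, 9, 2, 2, 6, 2, 2] 3 distinct, len 9
[9, 6, 9, 9, 2, 2, 6, 2, 2, 2] 3 distinct, len 10
[9, 6, 9, 9, 2, 2, 6, 2, 2, 2, 9] 3 distinct, len 11
Longest length with ≤3 distinct: 11.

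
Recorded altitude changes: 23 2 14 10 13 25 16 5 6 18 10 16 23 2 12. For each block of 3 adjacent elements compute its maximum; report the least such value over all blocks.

14

Each size-3 window and its max:
[23, 2, 14] → max 23
[2, 14, 10] → max 14
[14, 10, 13] → max 14
[10, 13, 25] → max 25
[13, 25, 16] → max 25
[25, 16, 5] → max 25
[16, 5, 6] → max 16
[5, 6, 18] → max 18
[6, 18, 10] → max 18
[18, 10, 16] → max 18
[10, 16, 23] → max 23
[16, 23, 2] → max 23
[23, 2, 12] → max 23
Least of these is 14.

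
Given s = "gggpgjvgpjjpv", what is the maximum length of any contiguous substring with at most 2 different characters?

[g] 1 distinct, len 1
[g, g] 1 distinct, len 2
[g, g, g] 1 distinct, len 3
[g, g, g, p] 2 distinct, len 4
[g, g, g, p, g] 2 distinct, len 5
[g, j] 2 distinct, len 2
[j, v] 2 distinct, len 2
[v, g] 2 distinct, len 2
[g, p] 2 distinct, len 2
[p, j] 2 distinct, len 2
[p, j, j] 2 distinct, len 3
[p, j, j, p] 2 distinct, len 4
[p, v] 2 distinct, len 2
Longest length with ≤2 distinct: 5.

5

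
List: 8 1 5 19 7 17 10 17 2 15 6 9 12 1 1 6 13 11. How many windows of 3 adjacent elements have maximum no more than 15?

(8, 1, 5) → max 8  ≤ 15 ✓
(1, 5, 19) → max 19
(5, 19, 7) → max 19
(19, 7, 17) → max 19
(7, 17, 10) → max 17
(17, 10, 17) → max 17
(10, 17, 2) → max 17
(17, 2, 15) → max 17
(2, 15, 6) → max 15  ≤ 15 ✓
(15, 6, 9) → max 15  ≤ 15 ✓
(6, 9, 12) → max 12  ≤ 15 ✓
(9, 12, 1) → max 12  ≤ 15 ✓
(12, 1, 1) → max 12  ≤ 15 ✓
(1, 1, 6) → max 6  ≤ 15 ✓
(1, 6, 13) → max 13  ≤ 15 ✓
(6, 13, 11) → max 13  ≤ 15 ✓
9 windows satisfy the condition.

9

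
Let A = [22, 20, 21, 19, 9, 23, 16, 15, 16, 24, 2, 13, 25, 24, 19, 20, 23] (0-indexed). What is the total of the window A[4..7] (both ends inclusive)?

63

Elements at indices 4..7: 9, 23, 16, 15
sum(9, 23, 16, 15) = 63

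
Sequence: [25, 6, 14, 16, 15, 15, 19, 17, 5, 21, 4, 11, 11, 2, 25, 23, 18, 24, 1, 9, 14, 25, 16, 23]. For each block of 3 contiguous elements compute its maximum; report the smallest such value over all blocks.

25 6 14 → max 25
6 14 16 → max 16
14 16 15 → max 16
16 15 15 → max 16
15 15 19 → max 19
15 19 17 → max 19
19 17 5 → max 19
17 5 21 → max 21
5 21 4 → max 21
21 4 11 → max 21
4 11 11 → max 11
11 11 2 → max 11
11 2 25 → max 25
2 25 23 → max 25
25 23 18 → max 25
23 18 24 → max 24
18 24 1 → max 24
24 1 9 → max 24
1 9 14 → max 14
9 14 25 → max 25
14 25 16 → max 25
25 16 23 → max 25
Smallest of these is 11.

11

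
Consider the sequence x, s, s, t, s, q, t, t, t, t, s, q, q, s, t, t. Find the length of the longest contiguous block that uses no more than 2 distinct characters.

add x: window [x] (1 distinct), len 1
add s: window [x, s] (2 distinct), len 2
add s: window [x, s, s] (2 distinct), len 3
add t: window [s, s, t] (2 distinct), len 3
add s: window [s, s, t, s] (2 distinct), len 4
add q: window [s, q] (2 distinct), len 2
add t: window [q, t] (2 distinct), len 2
add t: window [q, t, t] (2 distinct), len 3
add t: window [q, t, t, t] (2 distinct), len 4
add t: window [q, t, t, t, t] (2 distinct), len 5
add s: window [t, t, t, t, s] (2 distinct), len 5
add q: window [s, q] (2 distinct), len 2
add q: window [s, q, q] (2 distinct), len 3
add s: window [s, q, q, s] (2 distinct), len 4
add t: window [s, t] (2 distinct), len 2
add t: window [s, t, t] (2 distinct), len 3
Longest length with ≤2 distinct: 5.

5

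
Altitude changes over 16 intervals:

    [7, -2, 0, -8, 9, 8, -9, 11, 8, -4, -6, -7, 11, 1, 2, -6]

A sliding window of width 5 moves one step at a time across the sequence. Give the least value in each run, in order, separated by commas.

7 -2 0 -8 9 → min -8
-2 0 -8 9 8 → min -8
0 -8 9 8 -9 → min -9
-8 9 8 -9 11 → min -9
9 8 -9 11 8 → min -9
8 -9 11 8 -4 → min -9
-9 11 8 -4 -6 → min -9
11 8 -4 -6 -7 → min -7
8 -4 -6 -7 11 → min -7
-4 -6 -7 11 1 → min -7
-6 -7 11 1 2 → min -7
-7 11 1 2 -6 → min -7

-8, -8, -9, -9, -9, -9, -9, -7, -7, -7, -7, -7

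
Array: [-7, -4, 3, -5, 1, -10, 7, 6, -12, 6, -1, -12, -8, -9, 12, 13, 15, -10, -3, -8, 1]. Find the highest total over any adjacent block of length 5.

Each size-5 window and its sum:
-7 -4 3 -5 1 → sum -12
-4 3 -5 1 -10 → sum -15
3 -5 1 -10 7 → sum -4
-5 1 -10 7 6 → sum -1
1 -10 7 6 -12 → sum -8
-10 7 6 -12 6 → sum -3
7 6 -12 6 -1 → sum 6
6 -12 6 -1 -12 → sum -13
-12 6 -1 -12 -8 → sum -27
6 -1 -12 -8 -9 → sum -24
-1 -12 -8 -9 12 → sum -18
-12 -8 -9 12 13 → sum -4
-8 -9 12 13 15 → sum 23
-9 12 13 15 -10 → sum 21
12 13 15 -10 -3 → sum 27
13 15 -10 -3 -8 → sum 7
15 -10 -3 -8 1 → sum -5
Highest of these is 27.

27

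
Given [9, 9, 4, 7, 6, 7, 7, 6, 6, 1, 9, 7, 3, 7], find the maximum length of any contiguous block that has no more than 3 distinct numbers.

[9] 1 distinct, len 1
[9, 9] 1 distinct, len 2
[9, 9, 4] 2 distinct, len 3
[9, 9, 4, 7] 3 distinct, len 4
[4, 7, 6] 3 distinct, len 3
[4, 7, 6, 7] 3 distinct, len 4
[4, 7, 6, 7, 7] 3 distinct, len 5
[4, 7, 6, 7, 7, 6] 3 distinct, len 6
[4, 7, 6, 7, 7, 6, 6] 3 distinct, len 7
[7, 6, 7, 7, 6, 6, 1] 3 distinct, len 7
[6, 6, 1, 9] 3 distinct, len 4
[1, 9, 7] 3 distinct, len 3
[9, 7, 3] 3 distinct, len 3
[9, 7, 3, 7] 3 distinct, len 4
Longest length with ≤3 distinct: 7.

7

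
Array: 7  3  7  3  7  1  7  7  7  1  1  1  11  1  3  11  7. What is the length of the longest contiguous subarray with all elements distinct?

4

add 7: [7] len 1
add 3: [7, 3] len 2
add 7 (repeat 7, move left end past it): [3, 7] len 2
add 3 (repeat 3, move left end past it): [7, 3] len 2
add 7 (repeat 7, move left end past it): [3, 7] len 2
add 1: [3, 7, 1] len 3
add 7 (repeat 7, move left end past it): [1, 7] len 2
add 7 (repeat 7, move left end past it): [7] len 1
add 7 (repeat 7, move left end past it): [7] len 1
add 1: [7, 1] len 2
add 1 (repeat 1, move left end past it): [1] len 1
add 1 (repeat 1, move left end past it): [1] len 1
add 11: [1, 11] len 2
add 1 (repeat 1, move left end past it): [11, 1] len 2
add 3: [11, 1, 3] len 3
add 11 (repeat 11, move left end past it): [1, 3, 11] len 3
add 7: [1, 3, 11, 7] len 4
Longest all-distinct length: 4.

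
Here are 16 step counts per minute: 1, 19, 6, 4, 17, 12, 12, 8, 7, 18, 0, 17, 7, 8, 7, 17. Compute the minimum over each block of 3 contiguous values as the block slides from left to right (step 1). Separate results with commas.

1 19 6 → min 1
19 6 4 → min 4
6 4 17 → min 4
4 17 12 → min 4
17 12 12 → min 12
12 12 8 → min 8
12 8 7 → min 7
8 7 18 → min 7
7 18 0 → min 0
18 0 17 → min 0
0 17 7 → min 0
17 7 8 → min 7
7 8 7 → min 7
8 7 17 → min 7

1, 4, 4, 4, 12, 8, 7, 7, 0, 0, 0, 7, 7, 7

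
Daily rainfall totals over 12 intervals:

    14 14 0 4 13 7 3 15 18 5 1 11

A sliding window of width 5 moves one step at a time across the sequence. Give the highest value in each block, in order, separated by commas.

Sliding a size-5 window across the 12 values:
[14, 14, 0, 4, 13] → max 14
[14, 0, 4, 13, 7] → max 14
[0, 4, 13, 7, 3] → max 13
[4, 13, 7, 3, 15] → max 15
[13, 7, 3, 15, 18] → max 18
[7, 3, 15, 18, 5] → max 18
[3, 15, 18, 5, 1] → max 18
[15, 18, 5, 1, 11] → max 18

14, 14, 13, 15, 18, 18, 18, 18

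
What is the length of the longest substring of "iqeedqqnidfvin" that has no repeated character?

6

add i: [i] len 1
add q: [i, q] len 2
add e: [i, q, e] len 3
add e (repeat e, move left end past it): [e] len 1
add d: [e, d] len 2
add q: [e, d, q] len 3
add q (repeat q, move left end past it): [q] len 1
add n: [q, n] len 2
add i: [q, n, i] len 3
add d: [q, n, i, d] len 4
add f: [q, n, i, d, f] len 5
add v: [q, n, i, d, f, v] len 6
add i (repeat i, move left end past it): [d, f, v, i] len 4
add n: [d, f, v, i, n] len 5
Longest all-distinct length: 6.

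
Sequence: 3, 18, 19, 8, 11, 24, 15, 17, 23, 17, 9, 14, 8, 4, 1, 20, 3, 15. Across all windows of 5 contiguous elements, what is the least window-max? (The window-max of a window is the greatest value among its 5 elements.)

[3, 18, 19, 8, 11] → max 19
[18, 19, 8, 11, 24] → max 24
[19, 8, 11, 24, 15] → max 24
[8, 11, 24, 15, 17] → max 24
[11, 24, 15, 17, 23] → max 24
[24, 15, 17, 23, 17] → max 24
[15, 17, 23, 17, 9] → max 23
[17, 23, 17, 9, 14] → max 23
[23, 17, 9, 14, 8] → max 23
[17, 9, 14, 8, 4] → max 17
[9, 14, 8, 4, 1] → max 14
[14, 8, 4, 1, 20] → max 20
[8, 4, 1, 20, 3] → max 20
[4, 1, 20, 3, 15] → max 20
Least of these is 14.

14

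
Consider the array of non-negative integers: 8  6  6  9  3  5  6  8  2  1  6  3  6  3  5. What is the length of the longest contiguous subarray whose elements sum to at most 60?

12

[8] sum 8 len 1
[8, 6] sum 14 len 2
[8, 6, 6] sum 20 len 3
[8, 6, 6, 9] sum 29 len 4
[8, 6, 6, 9, 3] sum 32 len 5
[8, 6, 6, 9, 3, 5] sum 37 len 6
[8, 6, 6, 9, 3, 5, 6] sum 43 len 7
[8, 6, 6, 9, 3, 5, 6, 8] sum 51 len 8
[8, 6, 6, 9, 3, 5, 6, 8, 2] sum 53 len 9
[8, 6, 6, 9, 3, 5, 6, 8, 2, 1] sum 54 len 10
[8, 6, 6, 9, 3, 5, 6, 8, 2, 1, 6] sum 60 len 11
[6, 6, 9, 3, 5, 6, 8, 2, 1, 6, 3] sum 55 len 11
[6, 9, 3, 5, 6, 8, 2, 1, 6, 3, 6] sum 55 len 11
[6, 9, 3, 5, 6, 8, 2, 1, 6, 3, 6, 3] sum 58 len 12
[9, 3, 5, 6, 8, 2, 1, 6, 3, 6, 3, 5] sum 57 len 12
Longest length seen: 12.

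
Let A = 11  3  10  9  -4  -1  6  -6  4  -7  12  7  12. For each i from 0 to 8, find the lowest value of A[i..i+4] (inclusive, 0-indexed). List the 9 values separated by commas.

Sliding a size-5 window across the 13 values:
[11, 3, 10, 9, -4] → min -4
[3, 10, 9, -4, -1] → min -4
[10, 9, -4, -1, 6] → min -4
[9, -4, -1, 6, -6] → min -6
[-4, -1, 6, -6, 4] → min -6
[-1, 6, -6, 4, -7] → min -7
[6, -6, 4, -7, 12] → min -7
[-6, 4, -7, 12, 7] → min -7
[4, -7, 12, 7, 12] → min -7

-4, -4, -4, -6, -6, -7, -7, -7, -7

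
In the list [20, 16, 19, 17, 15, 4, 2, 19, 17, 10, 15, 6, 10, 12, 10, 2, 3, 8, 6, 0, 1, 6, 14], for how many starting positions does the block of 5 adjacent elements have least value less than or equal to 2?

20 16 19 17 15 → min 15
16 19 17 15 4 → min 4
19 17 15 4 2 → min 2  ≤ 2 ✓
17 15 4 2 19 → min 2  ≤ 2 ✓
15 4 2 19 17 → min 2  ≤ 2 ✓
4 2 19 17 10 → min 2  ≤ 2 ✓
2 19 17 10 15 → min 2  ≤ 2 ✓
19 17 10 15 6 → min 6
17 10 15 6 10 → min 6
10 15 6 10 12 → min 6
15 6 10 12 10 → min 6
6 10 12 10 2 → min 2  ≤ 2 ✓
10 12 10 2 3 → min 2  ≤ 2 ✓
12 10 2 3 8 → min 2  ≤ 2 ✓
10 2 3 8 6 → min 2  ≤ 2 ✓
2 3 8 6 0 → min 0  ≤ 2 ✓
3 8 6 0 1 → min 0  ≤ 2 ✓
8 6 0 1 6 → min 0  ≤ 2 ✓
6 0 1 6 14 → min 0  ≤ 2 ✓
13 windows satisfy the condition.

13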